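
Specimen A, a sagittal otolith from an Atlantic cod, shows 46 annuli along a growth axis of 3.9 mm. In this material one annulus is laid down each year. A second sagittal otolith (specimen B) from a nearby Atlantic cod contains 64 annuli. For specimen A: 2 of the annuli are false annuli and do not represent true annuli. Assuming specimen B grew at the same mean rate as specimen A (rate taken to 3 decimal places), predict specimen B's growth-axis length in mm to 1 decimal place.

5.7 mm

Specimen A: correcting the raw count gives 46 − 2 = 44 true annuli.
A: Extension rate ≈ 3.9 / 44 = 0.089 mm per year.
Length of B = 0.089 × 64 = 5.7 mm.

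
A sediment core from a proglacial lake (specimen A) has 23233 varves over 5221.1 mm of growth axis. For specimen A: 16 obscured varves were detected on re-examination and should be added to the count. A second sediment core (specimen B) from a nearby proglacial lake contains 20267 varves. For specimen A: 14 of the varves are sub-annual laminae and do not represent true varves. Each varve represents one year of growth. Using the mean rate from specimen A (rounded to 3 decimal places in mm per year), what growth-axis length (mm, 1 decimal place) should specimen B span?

Specimen A: after corrections the count is 23233 − 14 + 16 = 23235 varves.
A: 5221.1 mm over 23235 years gives 5221.1 / 23235 ≈ 0.225 mm per year.
B's length ≈ 0.225 × 20267 = 4560.1 mm.

4560.1 mm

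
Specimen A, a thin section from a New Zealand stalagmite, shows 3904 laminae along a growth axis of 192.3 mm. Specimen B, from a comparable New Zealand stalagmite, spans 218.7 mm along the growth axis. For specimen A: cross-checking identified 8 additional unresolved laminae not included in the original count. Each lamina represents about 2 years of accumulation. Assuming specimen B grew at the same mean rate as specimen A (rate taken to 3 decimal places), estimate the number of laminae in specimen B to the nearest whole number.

Specimen A: correcting the raw count gives 3904 + 8 = 3912 true laminae.
Specimen A: 3912 laminae at 2 years each span 3912 × 2 = 7824 years.
A: 192.3 mm over 7824 years gives 192.3 / 7824 ≈ 0.025 mm per year.
Specimen B: 218.7 mm / 0.025 mm per year = 8748.00 years; at 2 years per lamina that is 8748.00 / 2 ≈ 4374 laminae.

4374 laminae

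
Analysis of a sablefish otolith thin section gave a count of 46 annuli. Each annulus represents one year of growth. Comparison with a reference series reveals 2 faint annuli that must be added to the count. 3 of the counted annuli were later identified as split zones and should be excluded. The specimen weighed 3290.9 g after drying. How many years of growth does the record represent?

True annulus count = 46 − 3 + 2 = 45.
At one annulus per year, that is 45 years.

45 yr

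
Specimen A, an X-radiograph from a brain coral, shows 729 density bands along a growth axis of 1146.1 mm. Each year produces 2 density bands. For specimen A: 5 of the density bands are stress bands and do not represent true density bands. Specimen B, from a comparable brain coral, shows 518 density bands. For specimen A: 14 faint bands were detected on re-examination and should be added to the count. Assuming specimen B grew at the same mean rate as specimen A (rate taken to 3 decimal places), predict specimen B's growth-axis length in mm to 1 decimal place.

804.5 mm

Specimen A: after corrections the count is 729 − 5 + 14 = 738 density bands.
Specimen A: 738 density bands at 2 per year is 738 / 2 = 369 years.
A: Mean rate = 1146.1 mm / 369 years ≈ 3.106 mm per year.
Specimen B: 518 density bands at 2 per year is 518 / 2 = 259 years. B's length ≈ 3.106 × 259 = 804.5 mm.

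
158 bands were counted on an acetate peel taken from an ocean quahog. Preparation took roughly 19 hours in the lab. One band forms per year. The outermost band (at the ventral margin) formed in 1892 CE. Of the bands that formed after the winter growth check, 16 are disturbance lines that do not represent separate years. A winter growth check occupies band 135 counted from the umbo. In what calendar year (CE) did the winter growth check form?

The winter growth check sits at band 135 from the umbo, so 158 − 135 = 23 bands formed after it.
Removing the 16 false bands leaves 23 − 16 = 7 true bands beyond the winter growth check.
The band at the ventral margin is 1892 CE, so the winter growth check dates to 1892 − 7 = 1885 CE.

1885 CE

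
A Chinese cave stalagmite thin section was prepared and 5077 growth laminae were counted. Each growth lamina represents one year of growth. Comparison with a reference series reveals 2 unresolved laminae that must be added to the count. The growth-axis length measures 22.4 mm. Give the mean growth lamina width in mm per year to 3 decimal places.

0.004 mm per year

After corrections the count is 5077 + 2 = 5079 growth laminae.
Mean rate = 22.4 mm / 5079 years ≈ 0.004 mm per year.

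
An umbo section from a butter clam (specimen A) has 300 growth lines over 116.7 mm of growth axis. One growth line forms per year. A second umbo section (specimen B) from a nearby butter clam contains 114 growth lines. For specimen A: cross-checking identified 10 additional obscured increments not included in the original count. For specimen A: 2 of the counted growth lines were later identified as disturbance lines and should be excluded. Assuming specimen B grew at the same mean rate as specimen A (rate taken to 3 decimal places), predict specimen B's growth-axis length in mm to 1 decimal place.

43.2 mm

Specimen A: true growth line count = 300 − 2 + 10 = 308.
A: Extension rate ≈ 116.7 / 308 = 0.379 mm per year.
Length of B = 0.379 × 114 = 43.2 mm.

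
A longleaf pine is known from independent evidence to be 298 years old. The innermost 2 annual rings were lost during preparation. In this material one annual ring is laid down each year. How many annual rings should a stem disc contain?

Expected annual rings over 298 years: 298.
Subtracting the 2 annual rings not captured gives 298 − 2 = 296 annual rings in the record.

296 annual rings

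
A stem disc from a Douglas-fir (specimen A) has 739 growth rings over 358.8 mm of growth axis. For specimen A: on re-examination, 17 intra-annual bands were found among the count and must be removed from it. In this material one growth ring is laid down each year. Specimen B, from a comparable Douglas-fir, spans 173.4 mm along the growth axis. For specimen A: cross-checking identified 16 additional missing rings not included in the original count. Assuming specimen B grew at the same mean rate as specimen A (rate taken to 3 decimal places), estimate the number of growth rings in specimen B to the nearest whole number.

Specimen A: adjusted count: 739 − 17 + 16 = 738 growth rings.
A: 358.8 mm over 738 years gives 358.8 / 738 ≈ 0.486 mm/yr.
Specimen B: 173.4 mm / 0.486 mm per year = 356.79 years ≈ 357 growth rings.

357 growth rings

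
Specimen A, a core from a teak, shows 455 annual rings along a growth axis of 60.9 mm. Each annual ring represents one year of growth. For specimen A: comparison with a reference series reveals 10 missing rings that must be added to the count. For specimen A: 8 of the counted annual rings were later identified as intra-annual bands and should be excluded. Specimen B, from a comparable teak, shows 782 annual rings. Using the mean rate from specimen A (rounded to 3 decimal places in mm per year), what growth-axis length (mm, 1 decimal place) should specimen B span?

104.0 mm

Specimen A: correcting the raw count gives 455 − 8 + 10 = 457 true annual rings.
A: Mean rate = 60.9 mm / 457 years ≈ 0.133 mm/yr.
For B, 0.133 mm/year × 782 years = 104.0 mm.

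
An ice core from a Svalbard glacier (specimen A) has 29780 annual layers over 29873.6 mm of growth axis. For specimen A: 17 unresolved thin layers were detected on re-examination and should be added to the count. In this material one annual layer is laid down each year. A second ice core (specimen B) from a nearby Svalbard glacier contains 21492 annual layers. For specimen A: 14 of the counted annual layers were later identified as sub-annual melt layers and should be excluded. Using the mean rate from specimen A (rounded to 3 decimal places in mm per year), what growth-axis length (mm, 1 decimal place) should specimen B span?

Specimen A: adjusted count: 29780 − 14 + 17 = 29783 annual layers.
A: Mean rate = 29873.6 mm / 29783 years ≈ 1.003 mm/year.
B's length ≈ 1.003 × 21492 = 21556.5 mm.

21556.5 mm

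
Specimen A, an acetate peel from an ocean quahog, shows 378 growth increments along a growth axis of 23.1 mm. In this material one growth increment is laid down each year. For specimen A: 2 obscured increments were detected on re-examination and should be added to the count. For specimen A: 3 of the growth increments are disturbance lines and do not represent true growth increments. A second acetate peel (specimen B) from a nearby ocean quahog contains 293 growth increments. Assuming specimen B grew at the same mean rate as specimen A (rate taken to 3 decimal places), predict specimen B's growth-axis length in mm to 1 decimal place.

Specimen A: correcting the raw count gives 378 − 3 + 2 = 377 true growth increments.
A: Extension rate ≈ 23.1 / 377 = 0.061 mm/yr.
Length of B = 0.061 × 293 = 17.9 mm.

17.9 mm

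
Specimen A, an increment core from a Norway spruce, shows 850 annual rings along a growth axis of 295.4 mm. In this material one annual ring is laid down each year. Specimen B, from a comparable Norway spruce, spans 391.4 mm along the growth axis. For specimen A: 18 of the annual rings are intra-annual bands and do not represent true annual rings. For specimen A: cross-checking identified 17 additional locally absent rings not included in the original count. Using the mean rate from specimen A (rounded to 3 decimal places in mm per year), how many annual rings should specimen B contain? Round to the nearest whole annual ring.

Specimen A: correcting the raw count gives 850 − 18 + 17 = 849 true annual rings.
A: Extension rate ≈ 295.4 / 849 = 0.348 mm/yr.
For B, 391.4 / 0.348 = 1124.71 years ≈ 1125 annual rings.

1125 annual rings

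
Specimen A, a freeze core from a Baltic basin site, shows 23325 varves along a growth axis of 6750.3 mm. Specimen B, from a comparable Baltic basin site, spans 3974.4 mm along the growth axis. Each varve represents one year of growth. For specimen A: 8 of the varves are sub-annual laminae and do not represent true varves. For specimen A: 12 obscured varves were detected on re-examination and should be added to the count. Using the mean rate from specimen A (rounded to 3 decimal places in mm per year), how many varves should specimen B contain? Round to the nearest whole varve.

13752 varves

Specimen A: true varve count = 23325 − 8 + 12 = 23329.
A: 6750.3 mm over 23329 years gives 6750.3 / 23329 ≈ 0.289 mm/yr.
Specimen B: 3974.4 mm / 0.289 mm per year = 13752.25 years ≈ 13752 varves.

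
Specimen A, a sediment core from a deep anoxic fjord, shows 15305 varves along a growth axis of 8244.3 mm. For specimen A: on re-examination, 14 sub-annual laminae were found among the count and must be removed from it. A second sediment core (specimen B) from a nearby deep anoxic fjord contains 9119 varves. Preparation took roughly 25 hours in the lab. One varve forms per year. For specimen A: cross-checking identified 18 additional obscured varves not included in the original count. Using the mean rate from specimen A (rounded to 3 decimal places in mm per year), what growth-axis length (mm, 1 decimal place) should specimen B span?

Specimen A: true varve count = 15305 − 14 + 18 = 15309.
A: 8244.3 mm over 15309 years gives 8244.3 / 15309 ≈ 0.539 mm/yr.
For B, 0.539 mm/year × 9119 years = 4915.1 mm.

4915.1 mm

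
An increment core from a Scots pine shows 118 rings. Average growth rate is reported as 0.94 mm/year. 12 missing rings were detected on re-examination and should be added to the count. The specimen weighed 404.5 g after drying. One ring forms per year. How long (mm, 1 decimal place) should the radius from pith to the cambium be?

122.2 mm

Adjusted count: 118 + 12 = 130 rings.
130 years at 0.94 mm/year gives 0.94 × 130 = 122.2 mm.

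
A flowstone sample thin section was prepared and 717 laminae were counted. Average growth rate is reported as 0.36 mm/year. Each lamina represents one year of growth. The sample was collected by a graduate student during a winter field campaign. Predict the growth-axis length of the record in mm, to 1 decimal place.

The record spans 717 years at 0.36 mm per year.
Predicted length = 0.36 mm/year × 717 years = 258.1 mm.

258.1 mm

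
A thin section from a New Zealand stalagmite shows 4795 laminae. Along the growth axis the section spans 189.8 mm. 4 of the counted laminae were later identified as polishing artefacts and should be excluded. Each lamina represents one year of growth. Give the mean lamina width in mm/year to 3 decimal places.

True lamina count = 4795 − 4 = 4791.
Mean rate = 189.8 mm / 4791 years ≈ 0.040 mm/year.

0.040 mm/year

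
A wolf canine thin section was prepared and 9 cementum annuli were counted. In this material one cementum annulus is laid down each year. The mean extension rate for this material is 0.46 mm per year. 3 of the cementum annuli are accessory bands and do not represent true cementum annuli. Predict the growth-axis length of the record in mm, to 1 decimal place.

2.8 mm

Adjusted count: 9 − 3 = 6 cementum annuli.
Length ≈ 0.46 × 6 = 2.8 mm.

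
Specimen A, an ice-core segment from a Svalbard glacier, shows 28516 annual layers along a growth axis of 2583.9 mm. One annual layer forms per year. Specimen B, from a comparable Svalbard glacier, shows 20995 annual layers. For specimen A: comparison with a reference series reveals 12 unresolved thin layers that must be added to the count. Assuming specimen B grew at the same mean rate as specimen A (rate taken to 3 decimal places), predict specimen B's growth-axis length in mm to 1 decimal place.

1910.5 mm

Specimen A: after corrections the count is 28516 + 12 = 28528 annual layers.
A: Mean rate = 2583.9 mm / 28528 years ≈ 0.091 mm/year.
For B, 0.091 mm/year × 20995 years = 1910.5 mm.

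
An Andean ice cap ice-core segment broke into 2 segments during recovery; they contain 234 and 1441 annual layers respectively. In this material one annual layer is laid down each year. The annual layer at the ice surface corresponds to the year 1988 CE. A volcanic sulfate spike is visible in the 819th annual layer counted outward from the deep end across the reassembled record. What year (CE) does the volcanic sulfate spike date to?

Total annual layers = 234 + 1441 = 1675.
Between annual layer 819 and the ice surface there are 1675 − 819 = 856 annual layers.
Counting back 856 years from 1988 CE places the volcanic sulfate spike in 1988 − 856 = 1132 CE.

1132 CE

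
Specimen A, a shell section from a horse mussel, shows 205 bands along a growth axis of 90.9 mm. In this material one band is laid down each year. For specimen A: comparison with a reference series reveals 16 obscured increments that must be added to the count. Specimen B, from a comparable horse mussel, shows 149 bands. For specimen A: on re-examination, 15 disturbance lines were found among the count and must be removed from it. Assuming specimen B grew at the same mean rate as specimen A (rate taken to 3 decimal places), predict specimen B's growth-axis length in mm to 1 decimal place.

65.7 mm

Specimen A: after corrections the count is 205 − 15 + 16 = 206 bands.
A: 90.9 mm over 206 years gives 90.9 / 206 ≈ 0.441 mm/yr.
Length of B = 0.441 × 149 = 65.7 mm.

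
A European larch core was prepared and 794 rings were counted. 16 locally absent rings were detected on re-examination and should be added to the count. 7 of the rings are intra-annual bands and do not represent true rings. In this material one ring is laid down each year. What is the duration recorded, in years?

Correcting the raw count gives 794 − 7 + 16 = 803 true rings.
At one ring per year, that is 803 years.

803 yr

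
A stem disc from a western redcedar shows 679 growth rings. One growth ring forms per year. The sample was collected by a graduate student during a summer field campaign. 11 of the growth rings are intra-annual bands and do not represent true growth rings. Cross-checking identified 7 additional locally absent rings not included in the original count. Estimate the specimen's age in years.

675 years

After corrections the count is 679 − 11 + 7 = 675 growth rings.
One growth ring per year makes the duration 675 years.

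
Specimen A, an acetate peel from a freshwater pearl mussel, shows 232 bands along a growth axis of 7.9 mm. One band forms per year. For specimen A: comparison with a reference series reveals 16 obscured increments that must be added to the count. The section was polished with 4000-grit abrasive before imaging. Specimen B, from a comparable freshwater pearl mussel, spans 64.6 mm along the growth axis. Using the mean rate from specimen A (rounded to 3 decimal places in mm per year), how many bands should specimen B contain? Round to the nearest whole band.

Specimen A: true band count = 232 + 16 = 248.
A: Extension rate ≈ 7.9 / 248 = 0.032 mm per year.
Specimen B: 64.6 mm / 0.032 mm per year = 2018.75 years ≈ 2019 bands.

2019 bands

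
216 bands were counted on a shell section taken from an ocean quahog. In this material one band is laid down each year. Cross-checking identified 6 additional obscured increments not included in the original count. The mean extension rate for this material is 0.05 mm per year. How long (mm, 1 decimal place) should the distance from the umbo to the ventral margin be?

True band count = 216 + 6 = 222.
Predicted length = 0.05 mm/year × 222 years = 11.1 mm.

11.1 mm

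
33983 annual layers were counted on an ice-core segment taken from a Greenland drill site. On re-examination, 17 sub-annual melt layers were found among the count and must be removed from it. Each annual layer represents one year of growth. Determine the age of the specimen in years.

True annual layer count = 33983 − 17 = 33966.
With a one-to-one annual layer periodicity this is 33966 years.

33966 years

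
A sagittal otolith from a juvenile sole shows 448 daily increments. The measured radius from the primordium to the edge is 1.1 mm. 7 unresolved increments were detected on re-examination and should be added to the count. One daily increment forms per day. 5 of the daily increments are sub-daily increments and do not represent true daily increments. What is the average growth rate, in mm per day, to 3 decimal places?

Correcting the raw count gives 448 − 5 + 7 = 450 true daily increments.
Extension rate ≈ 1.1 / 450 = 0.002 mm per day.

0.002 mm per day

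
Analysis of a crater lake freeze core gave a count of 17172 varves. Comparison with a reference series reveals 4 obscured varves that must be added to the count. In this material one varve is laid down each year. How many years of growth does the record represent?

17176 years

After corrections the count is 17172 + 4 = 17176 varves.
With a one-to-one varve periodicity this is 17176 years.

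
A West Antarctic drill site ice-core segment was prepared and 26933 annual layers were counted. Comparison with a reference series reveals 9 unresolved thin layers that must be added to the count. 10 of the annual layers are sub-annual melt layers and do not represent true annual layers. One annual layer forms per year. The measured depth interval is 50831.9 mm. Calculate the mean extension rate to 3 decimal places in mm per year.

Adjusted count: 26933 − 10 + 9 = 26932 annual layers.
Extension rate ≈ 50831.9 / 26932 = 1.887 mm per year.

1.887 mm per year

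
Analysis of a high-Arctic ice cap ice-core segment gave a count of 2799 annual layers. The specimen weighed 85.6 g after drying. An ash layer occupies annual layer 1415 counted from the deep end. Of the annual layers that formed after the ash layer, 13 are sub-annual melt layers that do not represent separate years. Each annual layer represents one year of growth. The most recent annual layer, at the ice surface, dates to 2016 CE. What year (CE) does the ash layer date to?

Between annual layer 1415 and the ice surface there are 2799 − 1415 = 1384 annual layers.
1384 − 13 false = 1371 true annual layers after the ash layer.
Counting back 1371 years from 2016 CE places the ash layer in 2016 − 1371 = 645 CE.

645 CE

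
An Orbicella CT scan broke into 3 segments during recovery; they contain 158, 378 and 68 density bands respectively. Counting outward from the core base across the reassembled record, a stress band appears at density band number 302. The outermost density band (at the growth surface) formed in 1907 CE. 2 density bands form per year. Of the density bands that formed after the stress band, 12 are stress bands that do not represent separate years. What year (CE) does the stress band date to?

Total density bands = 158 + 378 + 68 = 604.
604 − 302 = 302 density bands lie beyond the stress band toward the growth surface.
302 − 12 false = 290 true density bands after the stress band.
With 2 density bands per year, 290 / 2 = 145 years.
1907 − 145 = 1762 CE.

1762 CE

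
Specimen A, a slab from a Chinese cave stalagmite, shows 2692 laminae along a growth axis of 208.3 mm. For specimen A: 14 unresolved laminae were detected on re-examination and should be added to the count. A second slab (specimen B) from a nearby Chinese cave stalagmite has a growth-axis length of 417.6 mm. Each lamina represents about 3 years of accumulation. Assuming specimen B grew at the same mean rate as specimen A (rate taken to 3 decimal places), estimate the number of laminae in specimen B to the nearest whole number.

5354 laminae

Specimen A: after corrections the count is 2692 + 14 = 2706 laminae.
Specimen A: at 3 years per lamina, 2706 × 3 = 8118 years.
A: Mean rate = 208.3 mm / 8118 years ≈ 0.026 mm per year.
For B, 417.6 / 0.026 = 16061.54 years; at 3 years per lamina that is 16061.54 / 3 ≈ 5354 laminae.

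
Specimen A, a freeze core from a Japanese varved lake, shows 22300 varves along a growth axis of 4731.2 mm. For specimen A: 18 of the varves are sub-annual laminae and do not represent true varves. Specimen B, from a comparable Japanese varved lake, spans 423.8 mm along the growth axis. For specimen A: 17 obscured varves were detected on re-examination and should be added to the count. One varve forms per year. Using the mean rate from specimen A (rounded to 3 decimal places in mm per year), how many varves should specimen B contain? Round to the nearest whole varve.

1999 varves

Specimen A: adjusted count: 22300 − 18 + 17 = 22299 varves.
A: Mean rate = 4731.2 mm / 22299 years ≈ 0.212 mm/year.
B spans 423.8 / 0.212 = 1999.06 years ≈ 1999 varves.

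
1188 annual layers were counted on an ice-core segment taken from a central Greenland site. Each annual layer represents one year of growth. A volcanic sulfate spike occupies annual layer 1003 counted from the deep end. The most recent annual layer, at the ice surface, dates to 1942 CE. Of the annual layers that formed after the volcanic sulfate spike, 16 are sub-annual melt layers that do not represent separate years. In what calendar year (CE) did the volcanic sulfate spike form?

1773 CE

1188 − 1003 = 185 annual layers lie beyond the volcanic sulfate spike toward the ice surface.
Excluding 16 false annual layers: 185 − 16 = 169.
Counting back 169 years from 1942 CE places the volcanic sulfate spike in 1942 − 169 = 1773 CE.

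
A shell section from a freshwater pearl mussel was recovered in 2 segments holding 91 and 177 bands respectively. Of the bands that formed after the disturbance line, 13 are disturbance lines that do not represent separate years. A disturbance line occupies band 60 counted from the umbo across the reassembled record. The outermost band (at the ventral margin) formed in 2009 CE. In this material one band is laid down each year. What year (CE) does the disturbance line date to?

1814 CE

Total bands = 91 + 177 = 268.
The disturbance line sits at band 60 from the umbo, so 268 − 60 = 208 bands formed after it.
Removing the 13 false bands leaves 208 − 13 = 195 true bands beyond the disturbance line.
Counting back 195 years from 2009 CE places the disturbance line in 2009 − 195 = 1814 CE.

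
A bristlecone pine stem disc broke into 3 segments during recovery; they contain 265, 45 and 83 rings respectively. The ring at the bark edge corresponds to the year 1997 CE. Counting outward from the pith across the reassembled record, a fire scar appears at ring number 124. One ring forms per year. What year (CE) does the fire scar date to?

Total rings = 265 + 45 + 83 = 393.
Between ring 124 and the bark edge there are 393 − 124 = 269 rings.
Counting back 269 years from 1997 CE places the fire scar in 1997 − 269 = 1728 CE.

1728 CE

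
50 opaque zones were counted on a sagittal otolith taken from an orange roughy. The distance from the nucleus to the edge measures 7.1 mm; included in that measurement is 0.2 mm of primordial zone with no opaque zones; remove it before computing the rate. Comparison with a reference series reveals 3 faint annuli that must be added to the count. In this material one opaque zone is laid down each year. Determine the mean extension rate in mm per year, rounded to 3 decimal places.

0.130 mm per year

After corrections the count is 50 + 3 = 53 opaque zones.
The growth record spans 7.1 − 0.2 = 6.9 mm.
Mean rate = 6.9 mm / 53 years ≈ 0.130 mm per year.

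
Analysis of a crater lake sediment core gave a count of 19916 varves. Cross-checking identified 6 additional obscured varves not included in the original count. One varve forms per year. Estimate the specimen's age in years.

19922 years

Correcting the raw count gives 19916 + 6 = 19922 true varves.
With a one-to-one varve periodicity this is 19922 years.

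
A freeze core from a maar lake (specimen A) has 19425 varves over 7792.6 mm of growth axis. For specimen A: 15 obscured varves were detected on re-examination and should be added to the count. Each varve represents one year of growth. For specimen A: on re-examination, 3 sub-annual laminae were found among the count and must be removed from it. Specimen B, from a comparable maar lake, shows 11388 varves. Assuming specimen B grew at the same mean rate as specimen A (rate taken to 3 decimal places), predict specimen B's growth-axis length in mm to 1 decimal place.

4566.6 mm

Specimen A: after corrections the count is 19425 − 3 + 15 = 19437 varves.
A: 7792.6 mm over 19437 years gives 7792.6 / 19437 ≈ 0.401 mm/year.
Length of B = 0.401 × 11388 = 4566.6 mm.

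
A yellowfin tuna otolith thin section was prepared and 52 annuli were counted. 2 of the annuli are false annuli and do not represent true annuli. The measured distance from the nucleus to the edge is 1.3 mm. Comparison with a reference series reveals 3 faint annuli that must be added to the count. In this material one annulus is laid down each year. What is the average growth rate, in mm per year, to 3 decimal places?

Correcting the raw count gives 52 − 2 + 3 = 53 true annuli.
Mean rate = 1.3 mm / 53 years ≈ 0.025 mm per year.

0.025 mm per year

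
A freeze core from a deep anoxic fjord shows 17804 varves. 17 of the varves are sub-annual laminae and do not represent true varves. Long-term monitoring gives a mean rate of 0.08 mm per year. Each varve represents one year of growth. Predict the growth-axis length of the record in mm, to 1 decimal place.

1423.0 mm

Correcting the raw count gives 17804 − 17 = 17787 true varves.
17787 years at 0.08 mm/year gives 0.08 × 17787 = 1423.0 mm.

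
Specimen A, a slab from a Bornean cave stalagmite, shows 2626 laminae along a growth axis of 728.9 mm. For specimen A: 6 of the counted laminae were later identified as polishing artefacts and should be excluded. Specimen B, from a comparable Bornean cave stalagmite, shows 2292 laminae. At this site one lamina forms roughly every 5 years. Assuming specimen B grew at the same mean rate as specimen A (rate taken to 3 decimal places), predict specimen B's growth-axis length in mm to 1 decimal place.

Specimen A: correcting the raw count gives 2626 − 6 = 2620 true laminae.
Specimen A: 2620 laminae at 5 years each span 2620 × 5 = 13100 years.
A: Mean rate = 728.9 mm / 13100 years ≈ 0.056 mm/year.
Specimen B: 2292 laminae at 5 years each span 2292 × 5 = 11460 years. For B, 0.056 mm/year × 11460 years = 641.8 mm.

641.8 mm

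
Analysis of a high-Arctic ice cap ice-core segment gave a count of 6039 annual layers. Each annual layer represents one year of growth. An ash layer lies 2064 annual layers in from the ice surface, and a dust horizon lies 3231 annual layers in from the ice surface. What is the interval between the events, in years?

1167 years

The two markers are separated by 3231 − 2064 = 1167 annual layers.
One annual layer per year makes the interval 1167 years.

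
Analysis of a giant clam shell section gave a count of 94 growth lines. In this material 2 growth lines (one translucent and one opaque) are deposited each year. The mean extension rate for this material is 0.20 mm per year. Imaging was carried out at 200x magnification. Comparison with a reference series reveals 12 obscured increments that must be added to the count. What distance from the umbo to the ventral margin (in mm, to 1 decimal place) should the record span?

After corrections the count is 94 + 12 = 106 growth lines.
106 growth lines at 2 per year is 106 / 2 = 53 years.
Length ≈ 0.20 × 53 = 10.6 mm.

10.6 mm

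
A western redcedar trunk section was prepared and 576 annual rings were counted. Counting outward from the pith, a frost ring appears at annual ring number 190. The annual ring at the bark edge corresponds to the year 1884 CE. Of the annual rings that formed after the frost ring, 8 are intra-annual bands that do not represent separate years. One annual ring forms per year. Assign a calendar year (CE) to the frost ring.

Between annual ring 190 and the bark edge there are 576 − 190 = 386 annual rings.
Excluding 8 false annual rings: 386 − 8 = 378.
The annual ring at the bark edge is 1884 CE, so the frost ring dates to 1884 − 378 = 1506 CE.

1506 CE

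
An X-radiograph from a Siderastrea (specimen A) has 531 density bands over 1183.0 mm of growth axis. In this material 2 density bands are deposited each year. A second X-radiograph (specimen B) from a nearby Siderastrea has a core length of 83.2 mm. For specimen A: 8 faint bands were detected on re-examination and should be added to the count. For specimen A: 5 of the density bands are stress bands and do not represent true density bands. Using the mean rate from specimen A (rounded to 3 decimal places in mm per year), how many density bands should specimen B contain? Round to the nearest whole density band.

38 density bands

Specimen A: true density band count = 531 − 5 + 8 = 534.
Specimen A: 534 density bands at 2 per year is 534 / 2 = 267 years.
A: 1183.0 mm over 267 years gives 1183.0 / 267 ≈ 4.431 mm/yr.
B spans 83.2 / 4.431 = 18.78 years; at 2 density bands per year that is 18.78 × 2 ≈ 38 density bands.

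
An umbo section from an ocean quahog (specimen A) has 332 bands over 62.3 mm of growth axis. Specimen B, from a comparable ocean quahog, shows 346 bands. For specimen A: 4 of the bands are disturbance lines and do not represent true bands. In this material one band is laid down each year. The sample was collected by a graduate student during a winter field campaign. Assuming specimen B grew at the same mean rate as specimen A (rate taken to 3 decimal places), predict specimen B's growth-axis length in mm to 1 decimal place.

65.7 mm

Specimen A: adjusted count: 332 − 4 = 328 bands.
A: Mean rate = 62.3 mm / 328 years ≈ 0.190 mm/year.
Length of B = 0.190 × 346 = 65.7 mm.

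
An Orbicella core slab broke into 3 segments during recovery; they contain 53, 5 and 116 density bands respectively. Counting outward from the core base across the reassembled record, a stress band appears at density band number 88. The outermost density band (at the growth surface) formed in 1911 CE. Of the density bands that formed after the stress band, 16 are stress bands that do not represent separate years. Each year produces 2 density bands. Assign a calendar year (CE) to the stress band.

1876 CE

Total density bands = 53 + 5 + 116 = 174.
174 − 88 = 86 density bands lie beyond the stress band toward the growth surface.
Removing the 16 false density bands leaves 86 − 16 = 70 true density bands beyond the stress band.
70 density bands at 2 per year is 70 / 2 = 35 years.
Counting back 35 years from 1911 CE places the stress band in 1911 − 35 = 1876 CE.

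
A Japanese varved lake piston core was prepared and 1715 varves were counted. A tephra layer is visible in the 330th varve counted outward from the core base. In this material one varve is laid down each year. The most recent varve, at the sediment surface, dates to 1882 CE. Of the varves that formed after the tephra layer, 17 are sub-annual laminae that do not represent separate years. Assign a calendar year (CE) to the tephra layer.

Between varve 330 and the sediment surface there are 1715 − 330 = 1385 varves.
1385 − 17 false = 1368 true varves after the tephra layer.
The varve at the sediment surface is 1882 CE, so the tephra layer dates to 1882 − 1368 = 514 CE.

514 CE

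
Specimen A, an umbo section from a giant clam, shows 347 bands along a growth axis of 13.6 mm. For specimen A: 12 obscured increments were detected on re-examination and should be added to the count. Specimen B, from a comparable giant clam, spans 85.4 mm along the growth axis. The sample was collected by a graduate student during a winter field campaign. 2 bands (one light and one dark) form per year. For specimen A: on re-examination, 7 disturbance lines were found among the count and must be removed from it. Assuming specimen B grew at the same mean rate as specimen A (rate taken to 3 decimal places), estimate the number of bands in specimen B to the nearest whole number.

2218 bands

Specimen A: after corrections the count is 347 − 7 + 12 = 352 bands.
Specimen A: with 2 bands per year, 352 / 2 = 176 years.
A: Mean rate = 13.6 mm / 176 years ≈ 0.077 mm/year.
B spans 85.4 / 0.077 = 1109.09 years; at 2 bands per year that is 1109.09 × 2 ≈ 2218 bands.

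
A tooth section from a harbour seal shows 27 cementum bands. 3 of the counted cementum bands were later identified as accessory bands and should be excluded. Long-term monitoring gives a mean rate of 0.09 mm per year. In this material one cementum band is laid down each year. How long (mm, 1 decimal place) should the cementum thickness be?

True cementum band count = 27 − 3 = 24.
Length ≈ 0.09 × 24 = 2.2 mm.

2.2 mm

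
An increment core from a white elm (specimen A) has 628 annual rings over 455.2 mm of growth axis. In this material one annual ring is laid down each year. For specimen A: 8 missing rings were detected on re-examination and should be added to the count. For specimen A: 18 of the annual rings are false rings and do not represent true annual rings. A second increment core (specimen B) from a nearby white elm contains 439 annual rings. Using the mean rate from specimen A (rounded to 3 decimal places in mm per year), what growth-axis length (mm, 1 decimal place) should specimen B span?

323.5 mm

Specimen A: adjusted count: 628 − 18 + 8 = 618 annual rings.
A: Mean rate = 455.2 mm / 618 years ≈ 0.737 mm/year.
Length of B = 0.737 × 439 = 323.5 mm.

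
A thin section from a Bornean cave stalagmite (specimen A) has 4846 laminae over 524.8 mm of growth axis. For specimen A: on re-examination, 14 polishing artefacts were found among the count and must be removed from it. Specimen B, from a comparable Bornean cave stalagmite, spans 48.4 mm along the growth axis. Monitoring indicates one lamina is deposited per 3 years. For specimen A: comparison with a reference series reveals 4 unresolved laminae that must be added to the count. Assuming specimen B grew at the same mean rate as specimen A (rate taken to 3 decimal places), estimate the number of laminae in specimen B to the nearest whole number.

Specimen A: correcting the raw count gives 4846 − 14 + 4 = 4836 true laminae.
Specimen A: multiplying by 3 years per lamina: 4836 × 3 = 14508 years.
A: 524.8 mm over 14508 years gives 524.8 / 14508 ≈ 0.036 mm per year.
For B, 48.4 / 0.036 = 1344.44 years; at 3 years per lamina that is 1344.44 / 3 ≈ 448 laminae.

448 laminae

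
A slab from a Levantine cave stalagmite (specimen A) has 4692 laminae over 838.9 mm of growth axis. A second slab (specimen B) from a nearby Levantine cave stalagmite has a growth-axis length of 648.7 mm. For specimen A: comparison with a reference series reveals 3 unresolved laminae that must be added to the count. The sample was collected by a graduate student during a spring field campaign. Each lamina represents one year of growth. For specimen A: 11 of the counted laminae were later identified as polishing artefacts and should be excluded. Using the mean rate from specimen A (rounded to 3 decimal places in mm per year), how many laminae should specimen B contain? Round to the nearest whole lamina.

3624 laminae

Specimen A: true lamina count = 4692 − 11 + 3 = 4684.
A: Extension rate ≈ 838.9 / 4684 = 0.179 mm/year.
For B, 648.7 / 0.179 = 3624.02 years ≈ 3624 laminae.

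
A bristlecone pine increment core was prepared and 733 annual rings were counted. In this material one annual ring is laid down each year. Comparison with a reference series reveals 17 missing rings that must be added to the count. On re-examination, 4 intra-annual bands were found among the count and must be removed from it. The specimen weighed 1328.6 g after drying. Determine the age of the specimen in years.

Adjusted count: 733 − 4 + 17 = 746 annual rings.
At one annual ring per year, that is 746 years.

746 yr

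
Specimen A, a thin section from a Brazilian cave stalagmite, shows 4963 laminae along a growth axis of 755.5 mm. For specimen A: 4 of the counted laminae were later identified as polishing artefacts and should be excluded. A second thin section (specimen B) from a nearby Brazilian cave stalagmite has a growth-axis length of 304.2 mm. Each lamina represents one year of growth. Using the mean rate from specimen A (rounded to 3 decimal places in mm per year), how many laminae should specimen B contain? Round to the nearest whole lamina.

Specimen A: adjusted count: 4963 − 4 = 4959 laminae.
A: Extension rate ≈ 755.5 / 4959 = 0.152 mm/year.
B spans 304.2 / 0.152 = 2001.32 years ≈ 2001 laminae.

2001 laminae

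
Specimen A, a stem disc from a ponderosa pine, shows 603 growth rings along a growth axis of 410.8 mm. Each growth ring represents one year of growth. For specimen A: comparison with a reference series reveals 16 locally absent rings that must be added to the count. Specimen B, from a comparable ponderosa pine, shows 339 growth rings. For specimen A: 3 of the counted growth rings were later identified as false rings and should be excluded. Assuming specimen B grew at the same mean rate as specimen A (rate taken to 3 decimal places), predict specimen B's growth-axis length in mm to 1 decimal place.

Specimen A: correcting the raw count gives 603 − 3 + 16 = 616 true growth rings.
A: 410.8 mm over 616 years gives 410.8 / 616 ≈ 0.667 mm/year.
For B, 0.667 mm/year × 339 years = 226.1 mm.

226.1 mm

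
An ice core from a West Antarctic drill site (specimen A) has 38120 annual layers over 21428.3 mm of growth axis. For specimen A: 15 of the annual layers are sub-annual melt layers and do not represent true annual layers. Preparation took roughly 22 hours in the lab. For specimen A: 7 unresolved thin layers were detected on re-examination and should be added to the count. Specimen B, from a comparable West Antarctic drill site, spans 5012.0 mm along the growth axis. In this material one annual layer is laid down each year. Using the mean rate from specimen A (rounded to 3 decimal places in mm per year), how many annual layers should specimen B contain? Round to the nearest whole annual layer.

8918 annual layers

Specimen A: after corrections the count is 38120 − 15 + 7 = 38112 annual layers.
A: Extension rate ≈ 21428.3 / 38112 = 0.562 mm/yr.
B spans 5012.0 / 0.562 = 8918.15 years ≈ 8918 annual layers.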